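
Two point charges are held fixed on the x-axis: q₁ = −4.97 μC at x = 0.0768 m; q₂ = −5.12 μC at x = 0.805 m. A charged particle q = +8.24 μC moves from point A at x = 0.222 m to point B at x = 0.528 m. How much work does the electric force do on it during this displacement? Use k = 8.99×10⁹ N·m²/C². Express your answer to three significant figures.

-1.00 J

The work done by the electric force is W_field = −ΔU = −q(V_B − V_A) = q(V_A − V_B).
At A: distances to the source charges are 0.145 m, 0.583 m; V_A = Σ kqᵢ/rᵢ = -3.87×10⁵ V.
At B: distances to the source charges are 0.451 m, 0.277 m; V_B = Σ kqᵢ/rᵢ = -2.65×10⁵ V.
ΔV = V_B − V_A = 1.21×10⁵ V.
W_field = −qΔV = −(8.24×10⁻⁶ C)(1.21×10⁵ V) = -1.00 J.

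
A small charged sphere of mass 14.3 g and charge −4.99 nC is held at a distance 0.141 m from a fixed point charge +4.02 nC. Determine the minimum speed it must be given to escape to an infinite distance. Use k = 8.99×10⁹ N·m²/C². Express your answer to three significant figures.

To just escape, total mechanical energy must reach zero at infinity: ½mv²_min + U = 0, so ½mv²_min = −U = |kQq|/r.
|U| = |kQq|/r = (8.99×10⁹ N·m²/C²)(4.02×10⁻⁹)(4.99×10⁻⁹)/(0.141) = 1.28×10⁻⁶ J.
v_min = √(2|U|/m) = √(2·1.28×10⁻⁶/0.0143) = 0.0134 m/s.

0.0134 m/s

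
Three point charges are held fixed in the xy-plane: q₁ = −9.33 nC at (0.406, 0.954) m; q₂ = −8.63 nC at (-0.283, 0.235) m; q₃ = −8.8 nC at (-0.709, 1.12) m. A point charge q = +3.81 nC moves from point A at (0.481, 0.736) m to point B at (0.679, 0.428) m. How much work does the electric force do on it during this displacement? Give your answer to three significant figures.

-9.16×10⁻⁷ J

The work done by the electric force is W_field = −ΔU = −q(V_B − V_A) = q(V_A − V_B).
At A: distances to the source charges are 0.231 m, 0.914 m, 1.25 m; V_A = Σ kqᵢ/rᵢ = -512 V.
At B: distances to the source charges are 0.593 m, 0.981 m, 1.55 m; V_B = Σ kqᵢ/rᵢ = -272 V.
ΔV = V_B − V_A = 240 V.
W_field = −qΔV = −(3.81×10⁻⁹ C)(240 V) = -9.16×10⁻⁷ J.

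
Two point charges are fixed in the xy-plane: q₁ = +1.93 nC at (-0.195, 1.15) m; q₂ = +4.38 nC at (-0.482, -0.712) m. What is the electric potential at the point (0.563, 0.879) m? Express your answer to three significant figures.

42.2 V

Electric potential is a scalar, so the contributions from each charge add algebraically: V = Σ kqᵢ/rᵢ.
Distances from the field point to each charge: r₁ = 0.805 m, r₂ = 1.90 m.
V = k[(1.93×10⁻⁹)/(0.805) + (4.38×10⁻⁹)/(1.90)] = 42.2 V.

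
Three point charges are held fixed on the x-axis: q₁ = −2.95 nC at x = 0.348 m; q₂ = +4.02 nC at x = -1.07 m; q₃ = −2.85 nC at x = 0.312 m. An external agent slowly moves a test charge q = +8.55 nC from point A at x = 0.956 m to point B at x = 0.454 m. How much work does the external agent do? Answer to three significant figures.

-2.92×10⁻⁶ J

For quasistatic motion the external work equals the change in potential energy: W_ext = qΔV = q(V_B − V_A).
At A: distances to the source charges are 0.608 m, 2.03 m, 0.644 m; V_A = Σ kqᵢ/rᵢ = -65.6 V.
At B: distances to the source charges are 0.106 m, 1.52 m, 0.142 m; V_B = Σ kqᵢ/rᵢ = -407 V.
ΔV = V_B − V_A = -341 V.
W_ext = qΔV = (8.55×10⁻⁹ C)(-341 V) = -2.92×10⁻⁶ J.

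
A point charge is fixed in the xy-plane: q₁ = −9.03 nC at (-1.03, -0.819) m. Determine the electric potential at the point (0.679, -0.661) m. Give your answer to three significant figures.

The total potential is the scalar sum of each charge's contribution, V = Σ kqᵢ/rᵢ.
Distances from the field point to each charge: r₁ = 1.72 m.
V = k[(-9.03×10⁻⁹)/(1.72)] = -47.3 V.

-47.3 V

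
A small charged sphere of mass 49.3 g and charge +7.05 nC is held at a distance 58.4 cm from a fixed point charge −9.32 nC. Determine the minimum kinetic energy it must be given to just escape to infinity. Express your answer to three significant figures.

1.01×10⁻⁶ J

To just escape, total mechanical energy must reach zero at infinity: ½mv²_min + U = 0, so ½mv²_min = −U = |kQq|/r.
|U| = |kQq|/r = (8.99×10⁹ N·m²/C²)(9.32×10⁻⁹)(7.05×10⁻⁹)/(0.584) = 1.01×10⁻⁶ J.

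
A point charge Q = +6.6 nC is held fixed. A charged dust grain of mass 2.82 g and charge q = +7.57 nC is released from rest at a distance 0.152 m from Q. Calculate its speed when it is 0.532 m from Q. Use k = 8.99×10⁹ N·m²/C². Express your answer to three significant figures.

Only the electrostatic force acts, so mechanical energy is conserved: ½mv² = U₁ − U₂ = kQq(1/r₁ − 1/r₂).
U₁ − U₂ = (8.99×10⁹ N·m²/C²)(6.60×10⁻⁹ C)(7.57×10⁻⁹ C)(1/0.152 − 1/0.532) = 2.11×10⁻⁶ J.
v = √(2·2.11×10⁻⁶/2.82×10⁻³) = 0.0387 m/s.

0.0387 m/s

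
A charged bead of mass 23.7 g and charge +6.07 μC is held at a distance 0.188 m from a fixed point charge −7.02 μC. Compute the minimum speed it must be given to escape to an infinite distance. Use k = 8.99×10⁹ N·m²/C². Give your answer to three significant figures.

13.1 m/s

To just escape, total mechanical energy must reach zero at infinity: ½mv²_min + U = 0, so ½mv²_min = −U = |kQq|/r.
|U| = |kQq|/r = (8.99×10⁹ N·m²/C²)(7.02×10⁻⁶)(6.07×10⁻⁶)/(0.188) = 2.04 J.
v_min = √(2|U|/m) = √(2·2.04/0.0237) = 13.1 m/s.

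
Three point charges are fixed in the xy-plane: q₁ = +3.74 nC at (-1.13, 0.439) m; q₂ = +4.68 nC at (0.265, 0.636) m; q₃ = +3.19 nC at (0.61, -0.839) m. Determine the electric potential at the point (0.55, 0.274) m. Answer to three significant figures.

The total potential is the scalar sum of each charge's contribution, V = Σ kqᵢ/rᵢ.
Distances from the field point to each charge: r₁ = 1.69 m, r₂ = 0.461 m, r₃ = 1.11 m.
V = k[(3.74×10⁻⁹)/(1.69) + (4.68×10⁻⁹)/(0.461) + (3.19×10⁻⁹)/(1.11)] = 137 V.

137 V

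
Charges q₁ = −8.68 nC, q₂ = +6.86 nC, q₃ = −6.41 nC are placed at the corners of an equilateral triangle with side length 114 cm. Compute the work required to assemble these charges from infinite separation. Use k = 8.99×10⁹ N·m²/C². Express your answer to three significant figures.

The work to assemble the configuration equals its total potential energy, U = Σ kqᵢqⱼ/rᵢⱼ over all pairs.
All three pair separations equal the side length, 1.14 m.
U = (-4.70×10⁻⁷) + (4.39×10⁻⁷) + (-3.47×10⁻⁷) = -3.78×10⁻⁷ J.

-3.78×10⁻⁷ J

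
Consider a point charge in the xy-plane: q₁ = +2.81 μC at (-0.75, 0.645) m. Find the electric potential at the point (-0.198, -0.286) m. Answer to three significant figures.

2.33×10⁴ V

Electric potential is a scalar, so the contributions from each charge add algebraically: V = Σ kqᵢ/rᵢ.
Distances from the field point to each charge: r₁ = 1.08 m.
V = k[(2.81×10⁻⁶)/(1.08)] = 2.33×10⁴ V.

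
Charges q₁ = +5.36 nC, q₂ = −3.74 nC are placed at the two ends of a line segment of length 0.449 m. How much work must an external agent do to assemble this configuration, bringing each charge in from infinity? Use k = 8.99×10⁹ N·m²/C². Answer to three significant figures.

The assembly work is the sum of pairwise potential energies, U = Σ_{i<j} kqᵢqⱼ/rᵢⱼ.
The separation is r = 0.449 m.
U = (-4.01×10⁻⁷) = -4.01×10⁻⁷ J.

-4.01×10⁻⁷ J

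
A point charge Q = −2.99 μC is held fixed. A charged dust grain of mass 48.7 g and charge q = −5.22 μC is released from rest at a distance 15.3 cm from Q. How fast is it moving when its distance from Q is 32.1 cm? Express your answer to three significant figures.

4.44 m/s

Only the electrostatic force acts, so mechanical energy is conserved: ½mv² = U₁ − U₂ = kQq(1/r₁ − 1/r₂).
U₁ − U₂ = (8.99×10⁹ N·m²/C²)(-2.99×10⁻⁶ C)(-5.22×10⁻⁶ C)(1/0.153 − 1/0.321) = 0.480 J.
v = √(2·0.480/0.0487) = 4.44 m/s.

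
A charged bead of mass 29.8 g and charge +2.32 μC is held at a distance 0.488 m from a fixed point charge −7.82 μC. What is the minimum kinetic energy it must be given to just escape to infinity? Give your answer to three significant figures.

0.334 J

To just escape, total mechanical energy must reach zero at infinity: ½mv²_min + U = 0, so ½mv²_min = −U = |kQq|/r.
|U| = |kQq|/r = (8.99×10⁹ N·m²/C²)(7.82×10⁻⁶)(2.32×10⁻⁶)/(0.488) = 0.334 J.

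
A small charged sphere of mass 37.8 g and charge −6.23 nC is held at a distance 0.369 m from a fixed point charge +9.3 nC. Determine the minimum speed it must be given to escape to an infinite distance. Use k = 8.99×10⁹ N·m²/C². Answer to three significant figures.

To just escape, total mechanical energy must reach zero at infinity: ½mv²_min + U = 0, so ½mv²_min = −U = |kQq|/r.
|U| = |kQq|/r = (8.99×10⁹ N·m²/C²)(9.30×10⁻⁹)(6.23×10⁻⁹)/(0.369) = 1.41×10⁻⁶ J.
v_min = √(2|U|/m) = √(2·1.41×10⁻⁶/0.0378) = 8.64×10⁻³ m/s.

8.64×10⁻³ m/s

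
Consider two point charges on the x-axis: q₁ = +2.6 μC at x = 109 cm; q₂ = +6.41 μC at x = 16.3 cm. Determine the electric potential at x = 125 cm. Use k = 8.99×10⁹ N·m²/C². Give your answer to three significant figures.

1.99×10⁵ V

The total potential is the scalar sum of each charge's contribution, V = Σ kqᵢ/rᵢ.
Distances from the field point to each charge: r₁ = 0.160 m, r₂ = 1.09 m.
V = k[(2.60×10⁻⁶)/(0.160) + (6.41×10⁻⁶)/(1.09)] = 1.99×10⁵ V.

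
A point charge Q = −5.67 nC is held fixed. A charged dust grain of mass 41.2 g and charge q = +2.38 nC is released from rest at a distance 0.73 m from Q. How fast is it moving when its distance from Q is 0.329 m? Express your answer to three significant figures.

3.14×10⁻³ m/s

Only the electrostatic force acts, so mechanical energy is conserved: ½mv² = U₁ − U₂ = kQq(1/r₁ − 1/r₂).
U₁ − U₂ = (8.99×10⁹ N·m²/C²)(-5.67×10⁻⁹ C)(2.38×10⁻⁹ C)(1/0.730 − 1/0.329) = 2.03×10⁻⁷ J.
v = √(2·2.03×10⁻⁷/0.0412) = 3.14×10⁻³ m/s.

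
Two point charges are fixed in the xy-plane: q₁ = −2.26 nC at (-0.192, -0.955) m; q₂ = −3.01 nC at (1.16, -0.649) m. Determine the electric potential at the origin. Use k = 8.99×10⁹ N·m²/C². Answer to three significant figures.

Electric potential is a scalar, so the contributions from each charge add algebraically: V = Σ kqᵢ/rᵢ.
Distances from the field point to each charge: r₁ = 0.974 m, r₂ = 1.33 m.
V = k[(-2.26×10⁻⁹)/(0.974) + (-3.01×10⁻⁹)/(1.33)] = -41.2 V.

-41.2 V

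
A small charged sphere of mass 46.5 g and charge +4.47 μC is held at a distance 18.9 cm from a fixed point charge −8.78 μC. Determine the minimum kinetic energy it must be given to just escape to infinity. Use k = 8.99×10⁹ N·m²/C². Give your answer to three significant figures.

To just escape, total mechanical energy must reach zero at infinity: ½mv²_min + U = 0, so ½mv²_min = −U = |kQq|/r.
|U| = |kQq|/r = (8.99×10⁹ N·m²/C²)(8.78×10⁻⁶)(4.47×10⁻⁶)/(0.189) = 1.87 J.

1.87 J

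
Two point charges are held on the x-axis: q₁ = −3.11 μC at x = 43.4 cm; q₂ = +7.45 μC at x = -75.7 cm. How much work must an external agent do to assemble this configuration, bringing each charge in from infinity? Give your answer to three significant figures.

-0.175 J

The assembly work is the sum of pairwise potential energies, U = Σ_{i<j} kqᵢqⱼ/rᵢⱼ.
Pair separations: r₁₂ = 1.19 m.
U = (-0.175) = -0.175 J.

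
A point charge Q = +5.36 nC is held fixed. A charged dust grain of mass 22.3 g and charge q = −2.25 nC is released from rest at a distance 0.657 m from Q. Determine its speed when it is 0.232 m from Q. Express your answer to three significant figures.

5.21×10⁻³ m/s

Only the electrostatic force acts, so mechanical energy is conserved: ½mv² = U₁ − U₂ = kQq(1/r₁ − 1/r₂).
U₁ − U₂ = (8.99×10⁹ N·m²/C²)(5.36×10⁻⁹ C)(-2.25×10⁻⁹ C)(1/0.657 − 1/0.232) = 3.02×10⁻⁷ J.
v = √(2·3.02×10⁻⁷/0.0223) = 5.21×10⁻³ m/s.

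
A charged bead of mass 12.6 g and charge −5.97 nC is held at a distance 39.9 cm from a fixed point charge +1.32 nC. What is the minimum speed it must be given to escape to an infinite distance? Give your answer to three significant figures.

5.31×10⁻³ m/s

To just escape, total mechanical energy must reach zero at infinity: ½mv²_min + U = 0, so ½mv²_min = −U = |kQq|/r.
|U| = |kQq|/r = (8.99×10⁹ N·m²/C²)(1.32×10⁻⁹)(5.97×10⁻⁹)/(0.399) = 1.78×10⁻⁷ J.
v_min = √(2|U|/m) = √(2·1.78×10⁻⁷/0.0126) = 5.31×10⁻³ m/s.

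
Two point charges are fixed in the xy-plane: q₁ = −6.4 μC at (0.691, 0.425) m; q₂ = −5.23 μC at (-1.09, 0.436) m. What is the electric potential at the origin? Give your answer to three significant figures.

-1.11×10⁵ V

Electric potential is a scalar, so the contributions from each charge add algebraically: V = Σ kqᵢ/rᵢ.
Distances from the field point to each charge: r₁ = 0.811 m, r₂ = 1.17 m.
V = k[(-6.40×10⁻⁶)/(0.811) + (-5.23×10⁻⁶)/(1.17)] = -1.11×10⁵ V.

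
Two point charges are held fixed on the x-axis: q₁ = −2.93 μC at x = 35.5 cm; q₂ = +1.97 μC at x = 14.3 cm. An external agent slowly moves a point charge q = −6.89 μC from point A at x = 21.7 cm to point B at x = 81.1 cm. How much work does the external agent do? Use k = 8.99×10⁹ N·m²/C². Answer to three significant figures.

For quasistatic motion the external work equals the change in potential energy: W_ext = qΔV = q(V_B − V_A).
At A: distances to the source charges are 0.138 m, 0.0740 m; V_A = Σ kqᵢ/rᵢ = 4.85×10⁴ V.
At B: distances to the source charges are 0.456 m, 0.668 m; V_B = Σ kqᵢ/rᵢ = -3.13×10⁴ V.
ΔV = V_B − V_A = -7.97×10⁴ V.
W_ext = qΔV = (-6.89×10⁻⁶ C)(-7.97×10⁴ V) = 0.549 J.

0.549 J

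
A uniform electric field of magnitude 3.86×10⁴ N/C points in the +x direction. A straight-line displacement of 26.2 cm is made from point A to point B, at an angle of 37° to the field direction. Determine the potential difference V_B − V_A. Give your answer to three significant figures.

-8080 V

Only the component of displacement along E changes the potential: ΔV = −E·d·cosθ.
ΔV = −(3.86×10⁴ V/m)(0.262 m)cos37° = -8080 V.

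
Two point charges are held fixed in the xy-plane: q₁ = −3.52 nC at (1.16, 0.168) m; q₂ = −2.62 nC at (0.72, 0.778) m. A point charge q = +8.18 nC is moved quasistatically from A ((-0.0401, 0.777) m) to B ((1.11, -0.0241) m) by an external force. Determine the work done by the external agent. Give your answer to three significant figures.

For quasistatic motion the external work equals the change in potential energy: W_ext = qΔV = q(V_B − V_A).
At A: distances to the source charges are 1.35 m, 0.760 m; V_A = Σ kqᵢ/rᵢ = -54.5 V.
At B: distances to the source charges are 0.199 m, 0.892 m; V_B = Σ kqᵢ/rᵢ = -186 V.
ΔV = V_B − V_A = -131 V.
W_ext = qΔV = (8.18×10⁻⁹ C)(-131 V) = -1.07×10⁻⁶ J.

-1.07×10⁻⁶ J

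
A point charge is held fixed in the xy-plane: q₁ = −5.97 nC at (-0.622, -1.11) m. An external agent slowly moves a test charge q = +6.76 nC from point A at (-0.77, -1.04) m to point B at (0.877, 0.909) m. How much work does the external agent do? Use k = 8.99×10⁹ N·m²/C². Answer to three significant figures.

2.07×10⁻⁶ J

For quasistatic motion the external work equals the change in potential energy: W_ext = qΔV = q(V_B − V_A).
At A: distance to the source charge is 0.164 m; V_A = kq₁/r = -328 V.
At B: distance to the source charge is 2.51 m; V_B = kq₁/r = -21.3 V.
ΔV = V_B − V_A = 306 V.
W_ext = qΔV = (6.76×10⁻⁹ C)(306 V) = 2.07×10⁻⁶ J.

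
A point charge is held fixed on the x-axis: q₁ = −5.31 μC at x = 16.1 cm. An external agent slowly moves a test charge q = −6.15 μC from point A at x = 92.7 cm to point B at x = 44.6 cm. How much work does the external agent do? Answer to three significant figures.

0.647 J

For quasistatic motion the external work equals the change in potential energy: W_ext = qΔV = q(V_B − V_A).
At A: distance to the source charge is 0.766 m; V_A = kq₁/r = -6.23×10⁴ V.
At B: distance to the source charge is 0.285 m; V_B = kq₁/r = -1.67×10⁵ V.
ΔV = V_B − V_A = -1.05×10⁵ V.
W_ext = qΔV = (-6.15×10⁻⁶ C)(-1.05×10⁵ V) = 0.647 J.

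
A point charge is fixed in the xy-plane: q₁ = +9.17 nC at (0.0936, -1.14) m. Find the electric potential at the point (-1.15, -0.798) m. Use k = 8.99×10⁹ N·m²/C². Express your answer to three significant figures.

63.9 V

The total potential is the scalar sum of each charge's contribution, V = Σ kqᵢ/rᵢ.
Distances from the field point to each charge: r₁ = 1.29 m.
V = k[(9.17×10⁻⁹)/(1.29)] = 63.9 V.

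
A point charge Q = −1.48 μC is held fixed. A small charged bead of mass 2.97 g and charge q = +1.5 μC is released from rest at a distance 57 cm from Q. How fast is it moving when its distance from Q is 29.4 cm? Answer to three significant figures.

Only the electrostatic force acts, so mechanical energy is conserved: ½mv² = U₁ − U₂ = kQq(1/r₁ − 1/r₂).
U₁ − U₂ = (8.99×10⁹ N·m²/C²)(-1.48×10⁻⁶ C)(1.50×10⁻⁶ C)(1/0.570 − 1/0.294) = 0.0329 J.
v = √(2·0.0329/2.97×10⁻³) = 4.70 m/s.

4.70 m/s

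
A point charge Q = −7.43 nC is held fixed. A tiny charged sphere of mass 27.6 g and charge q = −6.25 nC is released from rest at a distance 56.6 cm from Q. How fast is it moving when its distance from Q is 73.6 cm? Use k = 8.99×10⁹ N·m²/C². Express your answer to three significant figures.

Only the electrostatic force acts, so mechanical energy is conserved: ½mv² = U₁ − U₂ = kQq(1/r₁ − 1/r₂).
U₁ − U₂ = (8.99×10⁹ N·m²/C²)(-7.43×10⁻⁹ C)(-6.25×10⁻⁹ C)(1/0.566 − 1/0.736) = 1.70×10⁻⁷ J.
v = √(2·1.70×10⁻⁷/0.0276) = 3.51×10⁻³ m/s.

3.51×10⁻³ m/s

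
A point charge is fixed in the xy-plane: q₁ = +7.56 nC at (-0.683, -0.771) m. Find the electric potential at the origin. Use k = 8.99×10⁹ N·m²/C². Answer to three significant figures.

The total potential is the scalar sum of each charge's contribution, V = Σ kqᵢ/rᵢ.
Distances from the field point to each charge: r₁ = 1.03 m.
V = k[(7.56×10⁻⁹)/(1.03)] = 66.0 V.

66.0 V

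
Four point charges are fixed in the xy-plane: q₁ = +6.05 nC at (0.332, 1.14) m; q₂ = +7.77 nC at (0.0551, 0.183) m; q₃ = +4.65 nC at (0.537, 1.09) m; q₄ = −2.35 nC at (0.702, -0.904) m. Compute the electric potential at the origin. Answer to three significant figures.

427 V

The total potential is the scalar sum of each charge's contribution, V = Σ kqᵢ/rᵢ.
Distances from the field point to each charge: r₁ = 1.19 m, r₂ = 0.191 m, r₃ = 1.22 m, r₄ = 1.14 m.
V = k[(6.05×10⁻⁹)/(1.19) + (7.77×10⁻⁹)/(0.191) + (4.65×10⁻⁹)/(1.22) + (-2.35×10⁻⁹)/(1.14)] = 427 V.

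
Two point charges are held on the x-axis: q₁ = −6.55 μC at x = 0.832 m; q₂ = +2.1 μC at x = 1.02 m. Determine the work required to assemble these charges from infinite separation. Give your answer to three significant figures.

-0.658 J

The work to assemble the configuration equals its total potential energy, U = Σ kqᵢqⱼ/rᵢⱼ over all pairs.
Pair separations: r₁₂ = 0.188 m.
U = (-0.658) = -0.658 J.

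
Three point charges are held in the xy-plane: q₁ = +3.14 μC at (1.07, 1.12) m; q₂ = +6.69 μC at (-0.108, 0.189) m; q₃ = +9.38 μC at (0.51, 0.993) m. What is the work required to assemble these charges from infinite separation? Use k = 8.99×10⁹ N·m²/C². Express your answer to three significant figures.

1.14 J

The assembly work is the sum of pairwise potential energies, U = Σ_{i<j} kqᵢqⱼ/rᵢⱼ.
Pair separations: r₁₂ = 1.50 m, r₁₃ = 0.574 m, r₂₃ = 1.01 m.
U = (0.126) + (0.461) + (0.556) = 1.14 J.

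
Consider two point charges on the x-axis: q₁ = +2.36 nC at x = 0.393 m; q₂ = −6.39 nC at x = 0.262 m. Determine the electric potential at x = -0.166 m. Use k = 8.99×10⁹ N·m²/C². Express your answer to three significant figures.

Electric potential is a scalar, so the contributions from each charge add algebraically: V = Σ kqᵢ/rᵢ.
Distances from the field point to each charge: r₁ = 0.559 m, r₂ = 0.428 m.
V = k[(2.36×10⁻⁹)/(0.559) + (-6.39×10⁻⁹)/(0.428)] = -96.3 V.

-96.3 V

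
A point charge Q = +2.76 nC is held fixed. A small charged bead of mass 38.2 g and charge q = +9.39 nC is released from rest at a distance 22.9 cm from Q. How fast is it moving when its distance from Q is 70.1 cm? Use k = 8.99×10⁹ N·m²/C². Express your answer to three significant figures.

5.99×10⁻³ m/s

Only the electrostatic force acts, so mechanical energy is conserved: ½mv² = U₁ − U₂ = kQq(1/r₁ − 1/r₂).
U₁ − U₂ = (8.99×10⁹ N·m²/C²)(2.76×10⁻⁹ C)(9.39×10⁻⁹ C)(1/0.229 − 1/0.701) = 6.85×10⁻⁷ J.
v = √(2·6.85×10⁻⁷/0.0382) = 5.99×10⁻³ m/s.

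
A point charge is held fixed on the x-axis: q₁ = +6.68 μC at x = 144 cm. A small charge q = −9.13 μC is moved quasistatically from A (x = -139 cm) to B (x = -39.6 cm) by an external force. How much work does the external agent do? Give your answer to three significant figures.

-0.105 J

For quasistatic motion the external work equals the change in potential energy: W_ext = qΔV = q(V_B − V_A).
At A: distance to the source charge is 2.83 m; V_A = kq₁/r = 2.12×10⁴ V.
At B: distance to the source charge is 1.84 m; V_B = kq₁/r = 3.27×10⁴ V.
ΔV = V_B − V_A = 1.15×10⁴ V.
W_ext = qΔV = (-9.13×10⁻⁶ C)(1.15×10⁴ V) = -0.105 J.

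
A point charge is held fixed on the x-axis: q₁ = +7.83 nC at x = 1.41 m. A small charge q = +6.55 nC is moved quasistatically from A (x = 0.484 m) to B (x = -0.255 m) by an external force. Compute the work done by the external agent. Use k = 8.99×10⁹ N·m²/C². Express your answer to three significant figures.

For quasistatic motion the external work equals the change in potential energy: W_ext = qΔV = q(V_B − V_A).
At A: distance to the source charge is 0.926 m; V_A = kq₁/r = 76.0 V.
At B: distance to the source charge is 1.67 m; V_B = kq₁/r = 42.3 V.
ΔV = V_B − V_A = -33.7 V.
W_ext = qΔV = (6.55×10⁻⁹ C)(-33.7 V) = -2.21×10⁻⁷ J.

-2.21×10⁻⁷ J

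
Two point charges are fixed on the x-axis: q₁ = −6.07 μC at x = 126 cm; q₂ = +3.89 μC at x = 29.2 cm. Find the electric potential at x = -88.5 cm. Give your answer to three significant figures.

4270 V

Electric potential is a scalar, so the contributions from each charge add algebraically: V = Σ kqᵢ/rᵢ.
Distances from the field point to each charge: r₁ = 2.15 m, r₂ = 1.18 m.
V = k[(-6.07×10⁻⁶)/(2.15) + (3.89×10⁻⁶)/(1.18)] = 4270 V.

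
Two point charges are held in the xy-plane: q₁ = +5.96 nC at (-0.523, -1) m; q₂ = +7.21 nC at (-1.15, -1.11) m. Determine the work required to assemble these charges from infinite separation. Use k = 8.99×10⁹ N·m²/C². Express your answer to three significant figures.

The work to assemble the configuration equals its total potential energy, U = Σ kqᵢqⱼ/rᵢⱼ over all pairs.
Pair separations: r₁₂ = 0.637 m.
U = (6.07×10⁻⁷) = 6.07×10⁻⁷ J.

6.07×10⁻⁷ J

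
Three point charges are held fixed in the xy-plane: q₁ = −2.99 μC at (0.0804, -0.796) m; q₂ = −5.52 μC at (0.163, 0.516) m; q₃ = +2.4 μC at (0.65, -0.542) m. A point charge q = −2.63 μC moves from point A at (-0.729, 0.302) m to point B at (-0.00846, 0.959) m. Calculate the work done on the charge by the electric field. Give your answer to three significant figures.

-0.121 J

The work done by the electric force is W_field = −ΔU = −q(V_B − V_A) = q(V_A − V_B).
At A: distances to the source charges are 1.36 m, 0.917 m, 1.62 m; V_A = Σ kqᵢ/rᵢ = -6.05×10⁴ V.
At B: distances to the source charges are 1.76 m, 0.475 m, 1.64 m; V_B = Σ kqᵢ/rᵢ = -1.07×10⁵ V.
ΔV = V_B − V_A = -4.61×10⁴ V.
W_field = −qΔV = −(-2.63×10⁻⁶ C)(-4.61×10⁴ V) = -0.121 J.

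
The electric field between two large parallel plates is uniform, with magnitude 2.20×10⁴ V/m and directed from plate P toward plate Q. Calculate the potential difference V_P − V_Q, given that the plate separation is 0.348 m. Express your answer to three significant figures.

In a uniform field, potential decreases in the direction of E: ΔV = −E·d for a displacement d parallel to E.
Going from Q to P is a displacement of 0.348 m opposite to the field, so V_P − V_Q = +Ed = 7660 V.

7660 V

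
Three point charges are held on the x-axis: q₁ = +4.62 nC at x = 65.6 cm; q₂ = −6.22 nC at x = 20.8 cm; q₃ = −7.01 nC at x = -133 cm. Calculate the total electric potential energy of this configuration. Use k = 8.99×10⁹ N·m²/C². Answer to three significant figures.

The assembly work is the sum of pairwise potential energies, U = Σ_{i<j} kqᵢqⱼ/rᵢⱼ.
Pair separations: r₁₂ = 0.448 m, r₁₃ = 1.99 m, r₂₃ = 1.54 m.
U = (-5.77×10⁻⁷) + (-1.47×10⁻⁷) + (2.55×10⁻⁷) = -4.68×10⁻⁷ J.

-4.68×10⁻⁷ J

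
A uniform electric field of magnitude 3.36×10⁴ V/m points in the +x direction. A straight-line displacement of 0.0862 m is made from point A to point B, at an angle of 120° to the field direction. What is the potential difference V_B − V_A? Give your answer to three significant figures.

1450 V

Only the component of displacement along E changes the potential: ΔV = −E·d·cosθ.
ΔV = −(3.36×10⁴ V/m)(0.0862 m)cos120° = 1450 V.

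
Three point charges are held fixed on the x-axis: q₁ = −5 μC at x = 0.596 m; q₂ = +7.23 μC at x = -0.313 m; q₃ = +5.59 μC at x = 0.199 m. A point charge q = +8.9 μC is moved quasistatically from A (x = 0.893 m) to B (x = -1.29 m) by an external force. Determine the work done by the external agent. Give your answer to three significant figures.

0.903 J

For quasistatic motion the external work equals the change in potential energy: W_ext = qΔV = q(V_B − V_A).
At A: distances to the source charges are 0.297 m, 1.21 m, 0.694 m; V_A = Σ kqᵢ/rᵢ = -2.50×10⁴ V.
At B: distances to the source charges are 1.89 m, 0.977 m, 1.49 m; V_B = Σ kqᵢ/rᵢ = 7.64×10⁴ V.
ΔV = V_B − V_A = 1.01×10⁵ V.
W_ext = qΔV = (8.90×10⁻⁶ C)(1.01×10⁵ V) = 0.903 J.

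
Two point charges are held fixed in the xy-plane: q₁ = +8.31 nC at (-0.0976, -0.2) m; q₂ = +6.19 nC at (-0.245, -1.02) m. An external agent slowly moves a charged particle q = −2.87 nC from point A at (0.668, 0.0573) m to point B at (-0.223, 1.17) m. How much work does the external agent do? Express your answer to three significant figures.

1.50×10⁻⁷ J

For quasistatic motion the external work equals the change in potential energy: W_ext = qΔV = q(V_B − V_A).
At A: distances to the source charges are 0.808 m, 1.41 m; V_A = Σ kqᵢ/rᵢ = 132 V.
At B: distances to the source charges are 1.38 m, 2.19 m; V_B = Σ kqᵢ/rᵢ = 79.7 V.
ΔV = V_B − V_A = -52.2 V.
W_ext = qΔV = (-2.87×10⁻⁹ C)(-52.2 V) = 1.50×10⁻⁷ J.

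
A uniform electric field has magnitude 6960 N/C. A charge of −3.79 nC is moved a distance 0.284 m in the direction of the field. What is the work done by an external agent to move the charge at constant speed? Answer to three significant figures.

7.49×10⁻⁶ J

The potential change for a displacement 0.284 m in the direction of the field is ΔV = −Ed = -1980 V.
W_ext = qΔV = 7.49×10⁻⁶ J.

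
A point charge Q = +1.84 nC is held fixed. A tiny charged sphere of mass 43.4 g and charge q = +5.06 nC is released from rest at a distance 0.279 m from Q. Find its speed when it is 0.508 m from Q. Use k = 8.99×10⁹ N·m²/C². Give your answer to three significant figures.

Only the electrostatic force acts, so mechanical energy is conserved: ½mv² = U₁ − U₂ = kQq(1/r₁ − 1/r₂).
U₁ − U₂ = (8.99×10⁹ N·m²/C²)(1.84×10⁻⁹ C)(5.06×10⁻⁹ C)(1/0.279 − 1/0.508) = 1.35×10⁻⁷ J.
v = √(2·1.35×10⁻⁷/0.0434) = 2.50×10⁻³ m/s.

2.50×10⁻³ m/s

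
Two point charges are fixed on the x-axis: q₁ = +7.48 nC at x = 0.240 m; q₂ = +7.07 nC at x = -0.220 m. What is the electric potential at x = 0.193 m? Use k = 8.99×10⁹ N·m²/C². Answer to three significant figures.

Electric potential is a scalar, so the contributions from each charge add algebraically: V = Σ kqᵢ/rᵢ.
Distances from the field point to each charge: r₁ = 0.0470 m, r₂ = 0.413 m.
V = k[(7.48×10⁻⁹)/(0.0470) + (7.07×10⁻⁹)/(0.413)] = 1580 V.

1580 V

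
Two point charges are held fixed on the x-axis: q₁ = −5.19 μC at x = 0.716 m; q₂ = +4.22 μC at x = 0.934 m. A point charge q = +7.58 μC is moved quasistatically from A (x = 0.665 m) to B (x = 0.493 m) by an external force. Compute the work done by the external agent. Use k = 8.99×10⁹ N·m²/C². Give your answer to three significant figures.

For quasistatic motion the external work equals the change in potential energy: W_ext = qΔV = q(V_B − V_A).
At A: distances to the source charges are 0.0510 m, 0.269 m; V_A = Σ kqᵢ/rᵢ = -7.74×10⁵ V.
At B: distances to the source charges are 0.223 m, 0.441 m; V_B = Σ kqᵢ/rᵢ = -1.23×10⁵ V.
ΔV = V_B − V_A = 6.51×10⁵ V.
W_ext = qΔV = (7.58×10⁻⁶ C)(6.51×10⁵ V) = 4.93 J.

4.93 J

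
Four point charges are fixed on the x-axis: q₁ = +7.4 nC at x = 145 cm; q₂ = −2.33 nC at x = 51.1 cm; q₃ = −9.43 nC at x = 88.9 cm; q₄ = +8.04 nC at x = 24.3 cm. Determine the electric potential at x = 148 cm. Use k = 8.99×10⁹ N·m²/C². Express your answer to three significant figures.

The total potential is the scalar sum of each charge's contribution, V = Σ kqᵢ/rᵢ.
Distances from the field point to each charge: r₁ = 0.0300 m, r₂ = 0.969 m, r₃ = 0.591 m, r₄ = 1.24 m.
V = k[(7.40×10⁻⁹)/(0.0300) + (-2.33×10⁻⁹)/(0.969) + (-9.43×10⁻⁹)/(0.591) + (8.04×10⁻⁹)/(1.24)] = 2110 V.

2110 V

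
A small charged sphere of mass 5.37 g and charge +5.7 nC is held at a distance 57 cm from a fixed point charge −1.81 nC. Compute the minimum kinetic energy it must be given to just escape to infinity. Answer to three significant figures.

1.63×10⁻⁷ J

To just escape, total mechanical energy must reach zero at infinity: ½mv²_min + U = 0, so ½mv²_min = −U = |kQq|/r.
|U| = |kQq|/r = (8.99×10⁹ N·m²/C²)(1.81×10⁻⁹)(5.70×10⁻⁹)/(0.570) = 1.63×10⁻⁷ J.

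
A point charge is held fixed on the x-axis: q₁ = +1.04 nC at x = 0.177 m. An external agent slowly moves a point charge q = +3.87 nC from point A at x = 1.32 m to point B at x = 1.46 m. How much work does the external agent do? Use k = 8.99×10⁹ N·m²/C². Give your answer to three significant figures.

For quasistatic motion the external work equals the change in potential energy: W_ext = qΔV = q(V_B − V_A).
At A: distance to the source charge is 1.14 m; V_A = kq₁/r = 8.18 V.
At B: distance to the source charge is 1.28 m; V_B = kq₁/r = 7.29 V.
ΔV = V_B − V_A = -0.893 V.
W_ext = qΔV = (3.87×10⁻⁹ C)(-0.893 V) = -3.45×10⁻⁹ J.

-3.45×10⁻⁹ J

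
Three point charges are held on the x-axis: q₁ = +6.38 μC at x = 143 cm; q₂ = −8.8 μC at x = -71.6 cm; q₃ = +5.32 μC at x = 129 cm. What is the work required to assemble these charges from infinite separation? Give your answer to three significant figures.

The assembly work is the sum of pairwise potential energies, U = Σ_{i<j} kqᵢqⱼ/rᵢⱼ.
Pair separations: r₁₂ = 2.15 m, r₁₃ = 0.140 m, r₂₃ = 2.01 m.
U = (-0.235) + (2.18) + (-0.210) = 1.73 J.

1.73 J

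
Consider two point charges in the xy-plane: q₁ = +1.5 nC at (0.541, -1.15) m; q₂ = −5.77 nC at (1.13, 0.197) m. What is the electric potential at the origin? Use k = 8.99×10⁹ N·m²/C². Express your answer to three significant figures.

-34.6 V

Electric potential is a scalar, so the contributions from each charge add algebraically: V = Σ kqᵢ/rᵢ.
Distances from the field point to each charge: r₁ = 1.27 m, r₂ = 1.15 m.
V = k[(1.50×10⁻⁹)/(1.27) + (-5.77×10⁻⁹)/(1.15)] = -34.6 V.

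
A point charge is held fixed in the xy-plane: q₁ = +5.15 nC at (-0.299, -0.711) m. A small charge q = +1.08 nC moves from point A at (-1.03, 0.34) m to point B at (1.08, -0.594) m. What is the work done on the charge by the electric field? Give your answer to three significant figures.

2.93×10⁻⁹ J

The work done by the electric force is W_field = −ΔU = −q(V_B − V_A) = q(V_A − V_B).
At A: distance to the source charge is 1.28 m; V_A = kq₁/r = 36.2 V.
At B: distance to the source charge is 1.38 m; V_B = kq₁/r = 33.5 V.
ΔV = V_B − V_A = -2.71 V.
W_field = −qΔV = −(1.08×10⁻⁹ C)(-2.71 V) = 2.93×10⁻⁹ J.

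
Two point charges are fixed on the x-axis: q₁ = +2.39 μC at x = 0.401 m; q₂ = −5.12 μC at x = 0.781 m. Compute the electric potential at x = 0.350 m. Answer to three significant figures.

The total potential is the scalar sum of each charge's contribution, V = Σ kqᵢ/rᵢ.
Distances from the field point to each charge: r₁ = 0.0510 m, r₂ = 0.431 m.
V = k[(2.39×10⁻⁶)/(0.0510) + (-5.12×10⁻⁶)/(0.431)] = 3.15×10⁵ V.

3.15×10⁵ V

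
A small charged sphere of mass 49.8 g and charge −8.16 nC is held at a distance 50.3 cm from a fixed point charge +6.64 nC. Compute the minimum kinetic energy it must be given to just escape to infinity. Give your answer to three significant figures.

To just escape, total mechanical energy must reach zero at infinity: ½mv²_min + U = 0, so ½mv²_min = −U = |kQq|/r.
|U| = |kQq|/r = (8.99×10⁹ N·m²/C²)(6.64×10⁻⁹)(8.16×10⁻⁹)/(0.503) = 9.68×10⁻⁷ J.

9.68×10⁻⁷ J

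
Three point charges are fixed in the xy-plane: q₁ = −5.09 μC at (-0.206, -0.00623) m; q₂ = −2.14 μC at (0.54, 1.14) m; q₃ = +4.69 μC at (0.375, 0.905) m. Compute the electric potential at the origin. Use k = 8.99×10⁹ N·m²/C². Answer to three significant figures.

-1.94×10⁵ V

The total potential is the scalar sum of each charge's contribution, V = Σ kqᵢ/rᵢ.
Distances from the field point to each charge: r₁ = 0.206 m, r₂ = 1.26 m, r₃ = 0.980 m.
V = k[(-5.09×10⁻⁶)/(0.206) + (-2.14×10⁻⁶)/(1.26) + (4.69×10⁻⁶)/(0.980)] = -1.94×10⁵ V.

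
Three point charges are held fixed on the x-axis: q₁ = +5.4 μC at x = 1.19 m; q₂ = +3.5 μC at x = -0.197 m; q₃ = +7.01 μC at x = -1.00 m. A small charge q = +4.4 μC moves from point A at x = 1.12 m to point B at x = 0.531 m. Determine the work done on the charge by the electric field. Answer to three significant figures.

2.59 J

The work done by the electric force is W_field = −ΔU = −q(V_B − V_A) = q(V_A − V_B).
At A: distances to the source charges are 0.0700 m, 1.32 m, 2.12 m; V_A = Σ kqᵢ/rᵢ = 7.47×10⁵ V.
At B: distances to the source charges are 0.659 m, 0.728 m, 1.53 m; V_B = Σ kqᵢ/rᵢ = 1.58×10⁵ V.
ΔV = V_B − V_A = -5.89×10⁵ V.
W_field = −qΔV = −(4.40×10⁻⁶ C)(-5.89×10⁵ V) = 2.59 J.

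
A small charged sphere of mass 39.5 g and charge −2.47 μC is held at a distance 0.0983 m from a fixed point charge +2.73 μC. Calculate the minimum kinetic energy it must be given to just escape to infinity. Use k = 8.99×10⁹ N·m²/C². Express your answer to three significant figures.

0.617 J

To just escape, total mechanical energy must reach zero at infinity: ½mv²_min + U = 0, so ½mv²_min = −U = |kQq|/r.
|U| = |kQq|/r = (8.99×10⁹ N·m²/C²)(2.73×10⁻⁶)(2.47×10⁻⁶)/(0.0983) = 0.617 J.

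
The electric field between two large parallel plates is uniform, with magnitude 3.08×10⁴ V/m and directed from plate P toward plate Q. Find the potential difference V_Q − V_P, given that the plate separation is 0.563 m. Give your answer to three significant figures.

-1.73×10⁴ V

In a uniform field, potential decreases in the direction of E: ΔV = −E·d for a displacement d parallel to E.
Going from P to Q is a displacement of 0.563 m along the field, so V_Q − V_P = −Ed = -1.73×10⁴ V.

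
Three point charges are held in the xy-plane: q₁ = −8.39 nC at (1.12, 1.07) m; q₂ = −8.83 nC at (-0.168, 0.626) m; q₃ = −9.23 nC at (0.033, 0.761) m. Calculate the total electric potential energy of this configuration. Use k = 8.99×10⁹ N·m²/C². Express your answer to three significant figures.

The assembly work is the sum of pairwise potential energies, U = Σ_{i<j} kqᵢqⱼ/rᵢⱼ.
Pair separations: r₁₂ = 1.36 m, r₁₃ = 1.13 m, r₂₃ = 0.242 m.
U = (4.89×10⁻⁷) + (6.16×10⁻⁷) + (3.03×10⁻⁶) = 4.13×10⁻⁶ J.

4.13×10⁻⁶ J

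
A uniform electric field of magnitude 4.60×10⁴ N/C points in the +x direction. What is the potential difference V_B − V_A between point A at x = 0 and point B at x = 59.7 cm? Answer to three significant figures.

-2.75×10⁴ V

In a uniform field, potential decreases in the direction of E: V_B − V_A = −E·Δx.
V_B − V_A = −(4.60×10⁴ V/m)(0.597 m) = -2.75×10⁴ V.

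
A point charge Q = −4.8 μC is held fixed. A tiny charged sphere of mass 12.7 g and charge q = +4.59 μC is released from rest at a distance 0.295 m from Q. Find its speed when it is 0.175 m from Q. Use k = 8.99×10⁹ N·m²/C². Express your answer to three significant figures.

8.51 m/s

Only the electrostatic force acts, so mechanical energy is conserved: ½mv² = U₁ − U₂ = kQq(1/r₁ − 1/r₂).
U₁ − U₂ = (8.99×10⁹ N·m²/C²)(-4.80×10⁻⁶ C)(4.59×10⁻⁶ C)(1/0.295 − 1/0.175) = 0.460 J.
v = √(2·0.460/0.0127) = 8.51 m/s.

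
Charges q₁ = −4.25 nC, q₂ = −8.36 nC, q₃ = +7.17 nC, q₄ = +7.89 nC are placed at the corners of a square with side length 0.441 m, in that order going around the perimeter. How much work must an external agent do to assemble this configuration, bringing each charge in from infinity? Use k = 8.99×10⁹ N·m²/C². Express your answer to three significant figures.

-1.42×10⁻⁶ J

The work to assemble the configuration equals its total potential energy, U = Σ kqᵢqⱼ/rᵢⱼ over all pairs.
The four side pairs have separation 0.441 m and the two diagonal pairs 0.624 m.
Summing all 6 pair terms gives U = -1.42×10⁻⁶ J.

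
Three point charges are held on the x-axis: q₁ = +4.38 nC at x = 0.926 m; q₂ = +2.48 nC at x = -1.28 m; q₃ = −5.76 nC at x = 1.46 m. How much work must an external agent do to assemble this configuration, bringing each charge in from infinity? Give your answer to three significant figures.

-4.27×10⁻⁷ J

The work to assemble the configuration equals its total potential energy, U = Σ kqᵢqⱼ/rᵢⱼ over all pairs.
Pair separations: r₁₂ = 2.21 m, r₁₃ = 0.534 m, r₂₃ = 2.74 m.
U = (4.43×10⁻⁸) + (-4.25×10⁻⁷) + (-4.69×10⁻⁸) = -4.27×10⁻⁷ J.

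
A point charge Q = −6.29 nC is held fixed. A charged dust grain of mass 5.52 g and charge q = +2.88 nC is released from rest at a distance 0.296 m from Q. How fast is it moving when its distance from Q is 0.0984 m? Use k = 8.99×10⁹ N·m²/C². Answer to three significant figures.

0.0200 m/s

Only the electrostatic force acts, so mechanical energy is conserved: ½mv² = U₁ − U₂ = kQq(1/r₁ − 1/r₂).
U₁ − U₂ = (8.99×10⁹ N·m²/C²)(-6.29×10⁻⁹ C)(2.88×10⁻⁹ C)(1/0.296 − 1/0.0984) = 1.10×10⁻⁶ J.
v = √(2·1.10×10⁻⁶/5.52×10⁻³) = 0.0200 m/s.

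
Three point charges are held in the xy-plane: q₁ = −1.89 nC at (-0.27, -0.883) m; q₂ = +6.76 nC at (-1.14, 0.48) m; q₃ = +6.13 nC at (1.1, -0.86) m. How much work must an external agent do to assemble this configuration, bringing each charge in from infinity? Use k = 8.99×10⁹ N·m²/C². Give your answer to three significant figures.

The work to assemble the configuration equals its total potential energy, U = Σ kqᵢqⱼ/rᵢⱼ over all pairs.
Pair separations: r₁₂ = 1.62 m, r₁₃ = 1.37 m, r₂₃ = 2.61 m.
U = (-7.10×10⁻⁸) + (-7.60×10⁻⁸) + (1.43×10⁻⁷) = -4.33×10⁻⁹ J.

-4.33×10⁻⁹ J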